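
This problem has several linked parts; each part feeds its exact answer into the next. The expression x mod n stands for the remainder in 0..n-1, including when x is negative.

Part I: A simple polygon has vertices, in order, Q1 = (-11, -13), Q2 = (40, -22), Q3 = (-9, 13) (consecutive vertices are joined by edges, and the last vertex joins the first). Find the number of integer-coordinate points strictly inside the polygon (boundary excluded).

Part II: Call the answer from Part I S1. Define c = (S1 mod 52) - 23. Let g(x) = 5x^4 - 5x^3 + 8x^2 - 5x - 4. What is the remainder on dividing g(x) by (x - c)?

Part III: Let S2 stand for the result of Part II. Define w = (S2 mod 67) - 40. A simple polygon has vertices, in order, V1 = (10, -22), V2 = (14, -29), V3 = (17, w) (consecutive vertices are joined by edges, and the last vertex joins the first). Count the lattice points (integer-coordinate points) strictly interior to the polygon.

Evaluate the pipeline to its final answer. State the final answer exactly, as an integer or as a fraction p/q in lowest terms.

Part I: cross terms: (-11*-22 - 40*-13)=762, (40*13 - -9*-22)=322, (-9*-13 - -11*13)=260; twice the area = |1344| = 1344; area = 672; boundary points = 3 + 7 + 2 = 12; strictly interior points = area - boundary/2 + 1 = 667; answer 667
Part II: S1 = 667; c = 20; remainder = value at the root: 5*(20)^4 - 5*(20)^3 + 8*(20)^2 - 5*(20)^1 - 4 = (800000) + (-40000) + (3200) + (-100) + (-4) = 763096; answer 763096
Part III: S2 = 763096; w = -7; cross terms: (10*-29 - 14*-22)=18, (14*-7 - 17*-29)=395, (17*-22 - 10*-7)=-304; twice the area = |109| = 109; area = 109/2; boundary points = 1 + 1 + 1 = 3; strictly interior points = area - boundary/2 + 1 = 54; answer 54

54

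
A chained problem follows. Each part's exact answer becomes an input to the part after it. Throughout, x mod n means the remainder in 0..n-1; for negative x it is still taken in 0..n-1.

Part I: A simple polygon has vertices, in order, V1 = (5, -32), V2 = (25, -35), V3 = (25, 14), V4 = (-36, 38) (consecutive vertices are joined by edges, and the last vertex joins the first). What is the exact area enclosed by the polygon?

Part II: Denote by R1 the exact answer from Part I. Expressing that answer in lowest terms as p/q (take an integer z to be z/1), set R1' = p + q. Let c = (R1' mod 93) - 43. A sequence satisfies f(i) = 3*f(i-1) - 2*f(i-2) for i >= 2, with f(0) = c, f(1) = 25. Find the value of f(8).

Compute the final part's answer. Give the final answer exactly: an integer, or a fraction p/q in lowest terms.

Part I: cross terms: (5*-35 - 25*-32)=625, (25*14 - 25*-35)=1225, (25*38 - -36*14)=1454, (-36*-32 - 5*38)=962; twice the area = |4266| = 4266; area = 2133; answer 2133
Part II: R1 = 2133; threaded value p + q = 2134; c = 45; f(2) = 3*(25) - 2*(45) = -15; iterating: f(2)=-15, f(3)=-95, f(4)=-255, f(5)=-575, f(6)=-1215, f(7)=-2495, f(8)=-5055; answer -5055

-5055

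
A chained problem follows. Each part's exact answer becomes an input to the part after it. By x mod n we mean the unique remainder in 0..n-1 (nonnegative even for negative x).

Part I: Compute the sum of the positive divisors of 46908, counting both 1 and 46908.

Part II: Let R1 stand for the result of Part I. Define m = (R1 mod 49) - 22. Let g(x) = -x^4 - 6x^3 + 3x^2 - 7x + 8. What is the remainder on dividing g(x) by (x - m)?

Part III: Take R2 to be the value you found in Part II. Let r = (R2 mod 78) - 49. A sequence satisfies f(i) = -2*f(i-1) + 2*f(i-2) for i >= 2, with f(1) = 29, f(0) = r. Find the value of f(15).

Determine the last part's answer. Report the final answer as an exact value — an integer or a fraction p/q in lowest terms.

Part I: 46908 = 2^2 * 3^2 * 1303; sigma = (1 + 2 + 4) * (1 + 3 + 9) * (1 + 1303) = 7 * 13 * 1304 = 118664; answer 118664
Part II: R1 = 118664; m = 13; remainder = value at the root: -1*(13)^4 - 6*(13)^3 + 3*(13)^2 - 7*(13)^1 + 8 = (-28561) + (-13182) + (507) + (-91) + (8) = -41319; answer -41319
Part III: R2 = -41319; r = -28; f(2) = -2*(29) + 2*(-28) = -114; iterating: f(2)=-114, f(3)=286, f(4)=-800, f(5)=2172, f(6)=-5944, f(7)=16232, f(8)=-44352, f(9)=121168, f(10)=-331040, f(11)=904416, f(12)=-2470912, f(13)=6750656, f(14)=-18443136, f(15)=50387584; answer 50387584

50387584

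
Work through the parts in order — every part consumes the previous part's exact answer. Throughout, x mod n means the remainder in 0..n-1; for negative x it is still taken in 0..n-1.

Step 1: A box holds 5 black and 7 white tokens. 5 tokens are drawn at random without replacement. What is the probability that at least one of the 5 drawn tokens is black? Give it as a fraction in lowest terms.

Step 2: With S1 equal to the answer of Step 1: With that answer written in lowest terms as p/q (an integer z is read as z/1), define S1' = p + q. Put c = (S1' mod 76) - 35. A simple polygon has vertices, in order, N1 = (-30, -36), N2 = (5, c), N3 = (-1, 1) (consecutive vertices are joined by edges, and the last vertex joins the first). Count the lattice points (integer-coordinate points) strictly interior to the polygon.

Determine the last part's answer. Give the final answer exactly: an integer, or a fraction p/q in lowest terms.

309

Step 1: total draws C(12,5) = 792; complement C(7,5) = 21; favorable 792 - 21 = 771; P = 257/264; answer 257/264
Step 2: S1 = 257/264; threaded value p + q = 521; c = 30; cross terms: (-30*30 - 5*-36)=-720, (5*1 - -1*30)=35, (-1*-36 - -30*1)=66; twice the area = |-619| = 619; area = 619/2; boundary points = 1 + 1 + 1 = 3; strictly interior points = area - boundary/2 + 1 = 309; answer 309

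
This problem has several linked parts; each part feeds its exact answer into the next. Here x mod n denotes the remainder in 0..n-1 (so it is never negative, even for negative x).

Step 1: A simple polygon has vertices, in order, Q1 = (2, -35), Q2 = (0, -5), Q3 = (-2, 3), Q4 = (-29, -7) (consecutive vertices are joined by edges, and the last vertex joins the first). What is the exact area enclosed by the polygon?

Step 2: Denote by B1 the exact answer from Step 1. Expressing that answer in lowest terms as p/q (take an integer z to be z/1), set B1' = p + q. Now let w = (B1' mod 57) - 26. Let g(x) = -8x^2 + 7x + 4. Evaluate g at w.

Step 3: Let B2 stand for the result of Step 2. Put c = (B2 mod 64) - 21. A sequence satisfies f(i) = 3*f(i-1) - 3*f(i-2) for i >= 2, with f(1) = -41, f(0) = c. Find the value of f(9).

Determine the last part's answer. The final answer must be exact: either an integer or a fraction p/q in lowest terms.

Step 1: cross terms: (2*-5 - 0*-35)=-10, (0*3 - -2*-5)=-10, (-2*-7 - -29*3)=101, (-29*-35 - 2*-7)=1029; twice the area = |1110| = 1110; area = 555; answer 555
Step 2: B1 = 555; threaded value p + q = 556; w = 17; -8*(17)^2 + 7*(17)^1 + 4 = (-2312) + (119) + (4) = -2189; answer -2189
Step 3: B2 = -2189; c = 30; f(2) = 3*(-41) - 3*(30) = -213; iterating: f(2)=-213, f(3)=-516, f(4)=-909, f(5)=-1179, f(6)=-810, f(7)=1107, f(8)=5751, f(9)=13932; answer 13932

13932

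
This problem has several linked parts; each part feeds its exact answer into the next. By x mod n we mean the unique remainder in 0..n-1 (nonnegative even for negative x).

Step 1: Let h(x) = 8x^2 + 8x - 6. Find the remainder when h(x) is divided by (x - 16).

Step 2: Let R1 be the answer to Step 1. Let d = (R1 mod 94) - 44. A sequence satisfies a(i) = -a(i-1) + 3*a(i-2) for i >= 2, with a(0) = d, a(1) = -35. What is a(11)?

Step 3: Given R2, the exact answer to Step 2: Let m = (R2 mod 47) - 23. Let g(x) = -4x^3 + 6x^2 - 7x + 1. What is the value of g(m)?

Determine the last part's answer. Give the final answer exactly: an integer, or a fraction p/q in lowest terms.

Step 1: remainder = value at the root: 8*(16)^2 + 8*(16)^1 - 6 = (2048) + (128) + (-6) = 2170; answer 2170
Step 2: R1 = 2170; d = -36; a(2) = -1*(-35) + 3*(-36) = -73; iterating: a(2)=-73, a(3)=-32, a(4)=-187, a(5)=91, a(6)=-652, a(7)=925, a(8)=-2881, a(9)=5656, a(10)=-14299, a(11)=31267; answer 31267
Step 3: R2 = 31267; m = -11; -4*(-11)^3 + 6*(-11)^2 - 7*(-11)^1 + 1 = (5324) + (726) + (77) + (1) = 6128; answer 6128

6128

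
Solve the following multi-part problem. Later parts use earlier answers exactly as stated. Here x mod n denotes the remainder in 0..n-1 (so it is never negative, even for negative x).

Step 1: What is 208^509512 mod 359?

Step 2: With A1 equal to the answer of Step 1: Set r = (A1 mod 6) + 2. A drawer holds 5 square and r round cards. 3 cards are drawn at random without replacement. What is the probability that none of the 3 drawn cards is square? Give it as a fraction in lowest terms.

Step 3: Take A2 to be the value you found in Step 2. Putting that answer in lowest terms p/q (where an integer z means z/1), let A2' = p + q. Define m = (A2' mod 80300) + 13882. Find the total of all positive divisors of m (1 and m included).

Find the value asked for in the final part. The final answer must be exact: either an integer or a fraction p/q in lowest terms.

29760

Step 1: squarings mod 359: 208^1=208, 208^2=184, 208^4=110, 208^8=253, 208^16=107, 208^32=320, 208^64=85, 208^128=45, 208^256=230, 208^512=127, 208^1024=333, 208^2048=317, 208^4096=328, 208^8192=243, 208^16384=173, 208^32768=132, 208^65536=192, 208^131072=246, 208^262144=204; 208^509512 = 208^8 * 208^64 * 208^512 * 208^1024 * 208^16384 * 208^32768 * 208^65536 * 208^131072 * 208^262144 = 266 (mod 359); answer 266
Step 2: A1 = 266; r = 4; total draws C(9,3) = 84; favorable C(4,3) = 4; P = 1/21; answer 1/21
Step 3: A2 = 1/21; threaded value p + q = 22; m = 13904; 13904 = 2^4 * 11 * 79; sigma = (1 + 2 + 4 + 8 + 16) * (1 + 11) * (1 + 79) = 31 * 12 * 80 = 29760; answer 29760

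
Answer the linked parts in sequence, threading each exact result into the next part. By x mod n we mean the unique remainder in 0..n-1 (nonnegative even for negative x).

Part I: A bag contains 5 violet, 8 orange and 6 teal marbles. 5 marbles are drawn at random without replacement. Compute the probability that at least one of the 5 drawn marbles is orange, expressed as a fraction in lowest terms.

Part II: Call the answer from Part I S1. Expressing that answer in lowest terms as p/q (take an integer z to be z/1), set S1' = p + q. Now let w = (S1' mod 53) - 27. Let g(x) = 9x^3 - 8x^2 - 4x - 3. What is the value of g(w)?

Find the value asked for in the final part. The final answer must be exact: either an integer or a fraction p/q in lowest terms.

Part I: total draws C(19,5) = 11628; complement C(11,5) = 462; favorable 11628 - 462 = 11166; P = 1861/1938; answer 1861/1938
Part II: S1 = 1861/1938; threaded value p + q = 3799; w = 9; 9*(9)^3 - 8*(9)^2 - 4*(9)^1 - 3 = (6561) + (-648) + (-36) + (-3) = 5874; answer 5874

5874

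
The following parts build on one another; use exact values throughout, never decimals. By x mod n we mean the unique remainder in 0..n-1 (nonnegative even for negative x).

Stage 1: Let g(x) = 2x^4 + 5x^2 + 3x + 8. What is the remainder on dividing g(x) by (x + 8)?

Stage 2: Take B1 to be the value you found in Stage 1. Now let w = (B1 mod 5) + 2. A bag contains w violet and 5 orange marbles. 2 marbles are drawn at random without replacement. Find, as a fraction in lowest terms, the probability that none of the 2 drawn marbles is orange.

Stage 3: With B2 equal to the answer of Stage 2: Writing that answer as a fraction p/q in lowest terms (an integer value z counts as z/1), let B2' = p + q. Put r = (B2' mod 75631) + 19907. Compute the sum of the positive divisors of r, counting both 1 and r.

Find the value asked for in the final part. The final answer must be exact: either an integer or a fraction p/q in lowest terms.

39888

Stage 1: remainder = value at the root: 2*(-8)^4 + 5*(-8)^2 + 3*(-8)^1 + 8 = (8192) + (320) + (-24) + (8) = 8496; answer 8496
Stage 2: B1 = 8496; w = 3; total draws C(8,2) = 28; favorable C(3,2) = 3; P = 3/28; answer 3/28
Stage 3: B2 = 3/28; threaded value p + q = 31; r = 19938; 19938 = 2 * 3 * 3323; sigma = (1 + 2) * (1 + 3) * (1 + 3323) = 3 * 4 * 3324 = 39888; answer 39888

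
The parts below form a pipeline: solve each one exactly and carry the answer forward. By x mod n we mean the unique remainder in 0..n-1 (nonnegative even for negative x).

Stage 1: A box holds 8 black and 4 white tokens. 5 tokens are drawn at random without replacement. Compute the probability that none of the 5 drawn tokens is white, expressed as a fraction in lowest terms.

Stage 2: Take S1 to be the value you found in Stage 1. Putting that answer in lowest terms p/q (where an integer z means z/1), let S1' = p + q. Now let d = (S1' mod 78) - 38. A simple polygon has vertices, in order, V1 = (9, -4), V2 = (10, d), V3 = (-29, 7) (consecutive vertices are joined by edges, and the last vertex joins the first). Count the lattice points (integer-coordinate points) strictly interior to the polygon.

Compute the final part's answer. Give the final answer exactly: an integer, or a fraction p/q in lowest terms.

108

Stage 1: total draws C(12,5) = 792; favorable C(8,5) = 56; P = 7/99; answer 7/99
Stage 2: S1 = 7/99; threaded value p + q = 106; d = -10; cross terms: (9*-10 - 10*-4)=-50, (10*7 - -29*-10)=-220, (-29*-4 - 9*7)=53; twice the area = |-217| = 217; area = 217/2; boundary points = 1 + 1 + 1 = 3; strictly interior points = area - boundary/2 + 1 = 108; answer 108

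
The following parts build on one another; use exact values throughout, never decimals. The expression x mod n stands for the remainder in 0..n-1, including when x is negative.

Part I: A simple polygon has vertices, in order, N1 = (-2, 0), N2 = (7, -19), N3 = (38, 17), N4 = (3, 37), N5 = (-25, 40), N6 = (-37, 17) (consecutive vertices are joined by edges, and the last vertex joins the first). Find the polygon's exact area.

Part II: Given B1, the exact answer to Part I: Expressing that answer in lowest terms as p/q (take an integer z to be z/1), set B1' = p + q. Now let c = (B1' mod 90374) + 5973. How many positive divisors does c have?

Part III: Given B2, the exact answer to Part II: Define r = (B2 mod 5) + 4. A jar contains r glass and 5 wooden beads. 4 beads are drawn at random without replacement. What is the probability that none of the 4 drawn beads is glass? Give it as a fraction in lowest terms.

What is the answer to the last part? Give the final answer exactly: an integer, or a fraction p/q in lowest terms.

Part I: cross terms: (-2*-19 - 7*0)=38, (7*17 - 38*-19)=841, (38*37 - 3*17)=1355, (3*40 - -25*37)=1045, (-25*17 - -37*40)=1055, (-37*0 - -2*17)=34; twice the area = |4368| = 4368; area = 2184; answer 2184
Part II: B1 = 2184; threaded value p + q = 2185; c = 8158; 8158 = 2 * 4079; number of divisors = (1+1) * (1+1) = 4; answer 4
Part III: B2 = 4; r = 8; total draws C(13,4) = 715; favorable C(5,4) = 5; P = 1/143; answer 1/143

1/143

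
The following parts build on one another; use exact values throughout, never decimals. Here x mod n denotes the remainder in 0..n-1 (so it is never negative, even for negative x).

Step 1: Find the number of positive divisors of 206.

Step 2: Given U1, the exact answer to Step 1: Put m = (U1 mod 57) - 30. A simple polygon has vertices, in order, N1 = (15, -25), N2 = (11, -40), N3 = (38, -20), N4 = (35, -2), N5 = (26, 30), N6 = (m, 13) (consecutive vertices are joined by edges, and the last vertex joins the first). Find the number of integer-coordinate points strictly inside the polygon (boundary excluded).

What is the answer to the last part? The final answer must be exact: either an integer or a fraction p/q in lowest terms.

Step 1: 206 = 2 * 103; number of divisors = (1+1) * (1+1) = 4; answer 4
Step 2: U1 = 4; m = -26; cross terms: (15*-40 - 11*-25)=-325, (11*-20 - 38*-40)=1300, (38*-2 - 35*-20)=624, (35*30 - 26*-2)=1102, (26*13 - -26*30)=1118, (-26*-25 - 15*13)=455; twice the area = |4274| = 4274; area = 2137; boundary points = 1 + 1 + 3 + 1 + 1 + 1 = 8; strictly interior points = area - boundary/2 + 1 = 2134; answer 2134

2134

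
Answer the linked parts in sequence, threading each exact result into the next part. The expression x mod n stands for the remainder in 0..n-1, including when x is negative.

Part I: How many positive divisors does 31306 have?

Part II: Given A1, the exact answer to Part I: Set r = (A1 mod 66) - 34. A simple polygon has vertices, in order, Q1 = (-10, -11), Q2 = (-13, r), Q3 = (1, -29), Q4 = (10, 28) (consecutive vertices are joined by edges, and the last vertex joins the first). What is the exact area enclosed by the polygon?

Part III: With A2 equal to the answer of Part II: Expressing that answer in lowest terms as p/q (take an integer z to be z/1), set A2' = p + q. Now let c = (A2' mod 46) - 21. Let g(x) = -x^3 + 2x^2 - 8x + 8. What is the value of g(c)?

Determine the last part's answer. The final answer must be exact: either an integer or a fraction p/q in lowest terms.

Part I: 31306 = 2 * 11 * 1423; number of divisors = (1+1) * (1+1) * (1+1) = 8; answer 8
Part II: A1 = 8; r = -26; cross terms: (-10*-26 - -13*-11)=117, (-13*-29 - 1*-26)=403, (1*28 - 10*-29)=318, (10*-11 - -10*28)=170; twice the area = |1008| = 1008; area = 504; answer 504
Part III: A2 = 504; threaded value p + q = 505; c = 24; -1*(24)^3 + 2*(24)^2 - 8*(24)^1 + 8 = (-13824) + (1152) + (-192) + (8) = -12856; answer -12856

-12856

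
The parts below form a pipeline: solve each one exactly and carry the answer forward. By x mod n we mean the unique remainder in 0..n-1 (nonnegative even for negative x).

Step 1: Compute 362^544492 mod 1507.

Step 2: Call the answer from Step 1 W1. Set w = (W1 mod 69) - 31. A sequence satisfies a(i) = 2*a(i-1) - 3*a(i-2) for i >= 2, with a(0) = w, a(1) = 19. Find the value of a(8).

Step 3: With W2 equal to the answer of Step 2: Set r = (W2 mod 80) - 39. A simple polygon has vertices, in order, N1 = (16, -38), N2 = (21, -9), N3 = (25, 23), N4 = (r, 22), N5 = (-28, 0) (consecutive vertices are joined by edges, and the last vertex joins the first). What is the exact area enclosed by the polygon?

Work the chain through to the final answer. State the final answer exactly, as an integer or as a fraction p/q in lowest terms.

Step 1: squarings mod 1507: 362^1=362, 362^2=1442, 362^4=1211, 362^8=210, 362^16=397, 362^32=881, 362^64=56, 362^128=122, 362^256=1321, 362^512=1442, 362^1024=1211, 362^2048=210, 362^4096=397, 362^8192=881, 362^16384=56, 362^32768=122, 362^65536=1321, 362^131072=1442, 362^262144=1211, 362^524288=210; 362^544492 = 362^4 * 362^8 * 362^32 * 362^64 * 362^128 * 362^512 * 362^1024 * 362^2048 * 362^16384 * 362^524288 = 397 (mod 1507); answer 397
Step 2: W1 = 397; w = 21; a(2) = 2*(19) - 3*(21) = -25; iterating: a(2)=-25, a(3)=-107, a(4)=-139, a(5)=43, a(6)=503, a(7)=877, a(8)=245; answer 245
Step 3: W2 = 245; r = -34; cross terms: (16*-9 - 21*-38)=654, (21*23 - 25*-9)=708, (25*22 - -34*23)=1332, (-34*0 - -28*22)=616, (-28*-38 - 16*0)=1064; twice the area = |4374| = 4374; area = 2187; answer 2187

2187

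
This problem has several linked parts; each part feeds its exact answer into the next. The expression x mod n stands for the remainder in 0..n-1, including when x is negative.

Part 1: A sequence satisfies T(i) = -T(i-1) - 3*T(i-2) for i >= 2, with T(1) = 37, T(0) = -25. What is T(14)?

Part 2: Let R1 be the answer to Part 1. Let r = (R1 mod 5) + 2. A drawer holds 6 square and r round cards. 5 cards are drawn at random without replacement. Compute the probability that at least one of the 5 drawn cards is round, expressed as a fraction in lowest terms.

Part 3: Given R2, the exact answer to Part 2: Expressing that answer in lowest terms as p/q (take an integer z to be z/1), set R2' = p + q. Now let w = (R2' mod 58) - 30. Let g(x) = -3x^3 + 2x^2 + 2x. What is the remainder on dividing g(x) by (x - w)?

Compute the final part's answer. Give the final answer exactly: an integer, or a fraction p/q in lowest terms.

-917

Part 1: T(2) = -1*(37) - 3*(-25) = 38; iterating: T(2)=38, T(3)=-149, T(4)=35, T(5)=412, T(6)=-517, T(7)=-719, T(8)=2270, T(9)=-113, T(10)=-6697, T(11)=7036, T(12)=13055, T(13)=-34163, T(14)=-5002; answer -5002
Part 2: R1 = -5002; r = 5; total draws C(11,5) = 462; complement C(6,5) = 6; favorable 462 - 6 = 456; P = 76/77; answer 76/77
Part 3: R2 = 76/77; threaded value p + q = 153; w = 7; remainder = value at the root: -3*(7)^3 + 2*(7)^2 + 2*(7)^1 = (-1029) + (98) + (14) = -917; answer -917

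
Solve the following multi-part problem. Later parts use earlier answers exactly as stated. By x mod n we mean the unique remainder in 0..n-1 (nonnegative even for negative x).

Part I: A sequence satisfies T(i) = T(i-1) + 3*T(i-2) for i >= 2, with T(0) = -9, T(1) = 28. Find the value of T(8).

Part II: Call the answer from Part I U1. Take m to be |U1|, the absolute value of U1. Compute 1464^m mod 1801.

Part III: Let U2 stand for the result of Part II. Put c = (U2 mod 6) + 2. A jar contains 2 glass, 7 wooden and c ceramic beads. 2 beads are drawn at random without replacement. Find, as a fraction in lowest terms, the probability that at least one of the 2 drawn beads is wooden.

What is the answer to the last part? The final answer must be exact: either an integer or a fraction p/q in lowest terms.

21/26

Part I: T(2) = 1*(28) + 3*(-9) = 1; iterating: T(2)=1, T(3)=85, T(4)=88, T(5)=343, T(6)=607, T(7)=1636, T(8)=3457; answer 3457
Part II: U1 = 3457; m = 3457; squarings mod 1801: 1464^1=1464, 1464^2=106, 1464^4=430, 1464^8=1198, 1464^16=1608, 1464^32=1229, 1464^64=1203, 1464^128=1006, 1464^256=1675, 1464^512=1468, 1464^1024=1028, 1464^2048=1398; 1464^3457 = 1464^1 * 1464^128 * 1464^256 * 1464^1024 * 1464^2048 = 704 (mod 1801); answer 704
Part III: U2 = 704; c = 4; total draws C(13,2) = 78; complement C(6,2) = 15; favorable 78 - 15 = 63; P = 21/26; answer 21/26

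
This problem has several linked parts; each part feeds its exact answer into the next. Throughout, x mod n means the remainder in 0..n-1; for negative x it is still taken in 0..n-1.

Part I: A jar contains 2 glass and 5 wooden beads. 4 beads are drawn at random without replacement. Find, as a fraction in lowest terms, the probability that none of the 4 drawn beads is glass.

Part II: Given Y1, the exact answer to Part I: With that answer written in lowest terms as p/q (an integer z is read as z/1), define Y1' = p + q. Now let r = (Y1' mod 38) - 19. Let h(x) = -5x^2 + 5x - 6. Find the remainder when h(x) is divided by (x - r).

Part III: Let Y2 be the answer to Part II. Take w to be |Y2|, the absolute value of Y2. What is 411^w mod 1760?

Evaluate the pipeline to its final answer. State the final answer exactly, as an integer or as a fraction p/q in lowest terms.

1401

Part I: total draws C(7,4) = 35; favorable C(5,4) = 5; P = 1/7; answer 1/7
Part II: Y1 = 1/7; threaded value p + q = 8; r = -11; remainder = value at the root: -5*(-11)^2 + 5*(-11)^1 - 6 = (-605) + (-55) + (-6) = -666; answer -666
Part III: Y2 = -666; w = 666; squarings mod 1760: 411^1=411, 411^2=1721, 411^4=1521, 411^8=801, 411^16=961, 411^32=1281, 411^64=641, 411^128=801, 411^256=961, 411^512=1281; 411^666 = 411^2 * 411^8 * 411^16 * 411^128 * 411^512 = 1401 (mod 1760); answer 1401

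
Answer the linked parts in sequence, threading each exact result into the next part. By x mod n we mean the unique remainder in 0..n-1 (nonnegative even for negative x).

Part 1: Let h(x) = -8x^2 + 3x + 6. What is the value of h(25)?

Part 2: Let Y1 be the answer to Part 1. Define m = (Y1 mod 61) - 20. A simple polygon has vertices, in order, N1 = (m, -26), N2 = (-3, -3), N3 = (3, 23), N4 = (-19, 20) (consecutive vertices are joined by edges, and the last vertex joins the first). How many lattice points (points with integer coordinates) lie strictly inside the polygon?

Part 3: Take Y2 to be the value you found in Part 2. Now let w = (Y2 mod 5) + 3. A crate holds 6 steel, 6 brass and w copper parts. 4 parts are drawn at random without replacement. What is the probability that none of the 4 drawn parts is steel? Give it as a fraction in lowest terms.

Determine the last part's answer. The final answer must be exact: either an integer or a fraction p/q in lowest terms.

Part 1: -8*(25)^2 + 3*(25)^1 + 6 = (-5000) + (75) + (6) = -4919; answer -4919
Part 2: Y1 = -4919; m = 2; cross terms: (2*-3 - -3*-26)=-84, (-3*23 - 3*-3)=-60, (3*20 - -19*23)=497, (-19*-26 - 2*20)=454; twice the area = |807| = 807; area = 807/2; boundary points = 1 + 2 + 1 + 1 = 5; strictly interior points = area - boundary/2 + 1 = 402; answer 402
Part 3: Y2 = 402; w = 5; total draws C(17,4) = 2380; favorable C(11,4) = 330; P = 33/238; answer 33/238

33/238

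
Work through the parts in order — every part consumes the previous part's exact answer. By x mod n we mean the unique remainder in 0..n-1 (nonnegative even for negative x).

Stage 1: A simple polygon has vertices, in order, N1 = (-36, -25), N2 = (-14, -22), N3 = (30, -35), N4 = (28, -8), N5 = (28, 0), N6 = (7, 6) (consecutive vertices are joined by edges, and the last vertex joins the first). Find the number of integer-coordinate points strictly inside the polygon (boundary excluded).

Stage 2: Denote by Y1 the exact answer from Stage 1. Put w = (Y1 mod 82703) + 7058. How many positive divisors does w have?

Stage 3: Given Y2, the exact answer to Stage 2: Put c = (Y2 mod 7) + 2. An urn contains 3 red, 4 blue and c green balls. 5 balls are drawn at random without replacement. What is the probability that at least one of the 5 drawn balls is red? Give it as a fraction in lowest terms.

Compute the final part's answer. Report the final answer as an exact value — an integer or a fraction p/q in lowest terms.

Stage 1: cross terms: (-36*-22 - -14*-25)=442, (-14*-35 - 30*-22)=1150, (30*-8 - 28*-35)=740, (28*0 - 28*-8)=224, (28*6 - 7*0)=168, (7*-25 - -36*6)=41; twice the area = |2765| = 2765; area = 2765/2; boundary points = 1 + 1 + 1 + 8 + 3 + 1 = 15; strictly interior points = area - boundary/2 + 1 = 1376; answer 1376
Stage 2: Y1 = 1376; w = 8434; 8434 = 2 * 4217; number of divisors = (1+1) * (1+1) = 4; answer 4
Stage 3: Y2 = 4; c = 6; total draws C(13,5) = 1287; complement C(10,5) = 252; favorable 1287 - 252 = 1035; P = 115/143; answer 115/143

115/143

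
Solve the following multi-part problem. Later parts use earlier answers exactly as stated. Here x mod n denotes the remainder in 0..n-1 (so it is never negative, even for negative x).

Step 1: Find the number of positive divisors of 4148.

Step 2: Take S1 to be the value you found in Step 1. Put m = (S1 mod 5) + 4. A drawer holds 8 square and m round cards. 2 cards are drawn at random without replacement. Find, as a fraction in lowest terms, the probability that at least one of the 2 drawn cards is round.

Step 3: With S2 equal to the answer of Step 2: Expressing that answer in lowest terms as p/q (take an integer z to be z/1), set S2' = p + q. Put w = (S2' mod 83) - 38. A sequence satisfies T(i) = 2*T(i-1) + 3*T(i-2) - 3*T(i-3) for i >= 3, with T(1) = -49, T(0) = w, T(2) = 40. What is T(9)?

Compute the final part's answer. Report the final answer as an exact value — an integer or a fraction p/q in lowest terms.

21608

Step 1: 4148 = 2^2 * 17 * 61; number of divisors = (2+1) * (1+1) * (1+1) = 12; answer 12
Step 2: S1 = 12; m = 6; total draws C(14,2) = 91; complement C(8,2) = 28; favorable 91 - 28 = 63; P = 9/13; answer 9/13
Step 3: S2 = 9/13; threaded value p + q = 22; w = -16; T(3) = 2*(40) + 3*(-49) - 3*(-16) = -19; iterating: T(3)=-19, T(4)=229, T(5)=281, T(6)=1306, T(7)=2768, T(8)=8611, T(9)=21608; answer 21608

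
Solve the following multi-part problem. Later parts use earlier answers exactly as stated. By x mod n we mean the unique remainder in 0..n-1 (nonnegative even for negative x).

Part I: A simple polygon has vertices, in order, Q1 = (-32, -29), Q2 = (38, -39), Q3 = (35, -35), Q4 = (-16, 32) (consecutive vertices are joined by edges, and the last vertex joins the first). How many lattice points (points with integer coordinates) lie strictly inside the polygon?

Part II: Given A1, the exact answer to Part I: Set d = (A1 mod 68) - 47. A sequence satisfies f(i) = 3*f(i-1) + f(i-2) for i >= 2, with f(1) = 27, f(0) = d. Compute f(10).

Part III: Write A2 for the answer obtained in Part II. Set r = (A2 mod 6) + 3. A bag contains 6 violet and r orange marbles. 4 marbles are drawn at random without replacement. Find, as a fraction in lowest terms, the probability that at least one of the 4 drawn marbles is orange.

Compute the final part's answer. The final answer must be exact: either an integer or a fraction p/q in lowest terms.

32/33

Part I: cross terms: (-32*-39 - 38*-29)=2350, (38*-35 - 35*-39)=35, (35*32 - -16*-35)=560, (-16*-29 - -32*32)=1488; twice the area = |4433| = 4433; area = 4433/2; boundary points = 10 + 1 + 1 + 1 = 13; strictly interior points = area - boundary/2 + 1 = 2211; answer 2211
Part II: A1 = 2211; d = -12; f(2) = 3*(27) + 1*(-12) = 69; iterating: f(2)=69, f(3)=234, f(4)=771, f(5)=2547, f(6)=8412, f(7)=27783, f(8)=91761, f(9)=303066, f(10)=1000959; answer 1000959
Part III: A2 = 1000959; r = 6; total draws C(12,4) = 495; complement C(6,4) = 15; favorable 495 - 15 = 480; P = 32/33; answer 32/33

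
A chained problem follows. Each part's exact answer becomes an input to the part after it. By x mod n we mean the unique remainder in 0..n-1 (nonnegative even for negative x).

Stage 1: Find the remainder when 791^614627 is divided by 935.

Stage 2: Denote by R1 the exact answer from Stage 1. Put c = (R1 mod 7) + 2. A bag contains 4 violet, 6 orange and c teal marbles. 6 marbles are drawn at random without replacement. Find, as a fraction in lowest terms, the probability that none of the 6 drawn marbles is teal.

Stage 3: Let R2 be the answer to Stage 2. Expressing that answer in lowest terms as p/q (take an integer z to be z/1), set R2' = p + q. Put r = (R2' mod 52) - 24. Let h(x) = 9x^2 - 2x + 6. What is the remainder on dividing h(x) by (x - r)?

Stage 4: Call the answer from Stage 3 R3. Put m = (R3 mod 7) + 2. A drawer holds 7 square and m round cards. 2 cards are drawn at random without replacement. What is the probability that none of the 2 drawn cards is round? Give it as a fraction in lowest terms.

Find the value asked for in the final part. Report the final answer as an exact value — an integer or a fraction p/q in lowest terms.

Stage 1: squarings mod 935: 791^1=791, 791^2=166, 791^4=441, 791^8=1, 791^16=1, 791^32=1, 791^64=1, 791^128=1, 791^256=1, 791^512=1, 791^1024=1, 791^2048=1, 791^4096=1, 791^8192=1, 791^16384=1, 791^32768=1, 791^65536=1, 791^131072=1, 791^262144=1, 791^524288=1; 791^614627 = 791^1 * 791^2 * 791^32 * 791^64 * 791^128 * 791^8192 * 791^16384 * 791^65536 * 791^524288 = 406 (mod 935); answer 406
Stage 2: R1 = 406; c = 2; total draws C(12,6) = 924; favorable C(10,6) = 210; P = 5/22; answer 5/22
Stage 3: R2 = 5/22; threaded value p + q = 27; r = 3; remainder = value at the root: 9*(3)^2 - 2*(3)^1 + 6 = (81) + (-6) + (6) = 81; answer 81
Stage 4: R3 = 81; m = 6; total draws C(13,2) = 78; favorable C(7,2) = 21; P = 7/26; answer 7/26

7/26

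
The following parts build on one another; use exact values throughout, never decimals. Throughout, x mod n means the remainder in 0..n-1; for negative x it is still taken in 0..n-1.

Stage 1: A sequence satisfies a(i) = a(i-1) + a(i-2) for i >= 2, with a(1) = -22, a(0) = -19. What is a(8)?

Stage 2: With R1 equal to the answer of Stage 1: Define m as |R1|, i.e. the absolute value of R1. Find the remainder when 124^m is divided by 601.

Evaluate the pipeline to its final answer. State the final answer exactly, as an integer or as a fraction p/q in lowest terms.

420

Stage 1: a(2) = 1*(-22) + 1*(-19) = -41; iterating: a(2)=-41, a(3)=-63, a(4)=-104, a(5)=-167, a(6)=-271, a(7)=-438, a(8)=-709; answer -709
Stage 2: R1 = -709; m = 709; squarings mod 601: 124^1=124, 124^2=351, 124^4=597, 124^8=16, 124^16=256, 124^32=27, 124^64=128, 124^128=157, 124^256=8, 124^512=64; 124^709 = 124^1 * 124^4 * 124^64 * 124^128 * 124^512 = 420 (mod 601); answer 420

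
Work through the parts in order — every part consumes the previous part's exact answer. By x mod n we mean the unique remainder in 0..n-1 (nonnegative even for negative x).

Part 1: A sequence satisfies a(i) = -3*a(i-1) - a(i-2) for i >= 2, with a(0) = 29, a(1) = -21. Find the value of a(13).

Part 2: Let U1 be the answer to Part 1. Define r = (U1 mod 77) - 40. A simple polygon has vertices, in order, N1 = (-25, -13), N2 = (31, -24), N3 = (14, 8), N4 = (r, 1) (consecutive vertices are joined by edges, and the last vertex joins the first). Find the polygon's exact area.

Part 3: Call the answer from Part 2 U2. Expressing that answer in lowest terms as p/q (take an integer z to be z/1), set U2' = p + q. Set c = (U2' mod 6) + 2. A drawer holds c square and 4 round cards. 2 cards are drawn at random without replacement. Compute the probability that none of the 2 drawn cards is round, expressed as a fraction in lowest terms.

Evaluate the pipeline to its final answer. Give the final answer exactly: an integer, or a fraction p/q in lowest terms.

21/55

Part 1: a(2) = -3*(-21) - 1*(29) = 34; iterating: a(2)=34, a(3)=-81, a(4)=209, a(5)=-546, a(6)=1429, a(7)=-3741, a(8)=9794, a(9)=-25641, a(10)=67129, a(11)=-175746, a(12)=460109, a(13)=-1204581; answer -1204581
Part 2: U1 = -1204581; r = -33; cross terms: (-25*-24 - 31*-13)=1003, (31*8 - 14*-24)=584, (14*1 - -33*8)=278, (-33*-13 - -25*1)=454; twice the area = |2319| = 2319; area = 2319/2; answer 2319/2
Part 3: U2 = 2319/2; threaded value p + q = 2321; c = 7; total draws C(11,2) = 55; favorable C(7,2) = 21; P = 21/55; answer 21/55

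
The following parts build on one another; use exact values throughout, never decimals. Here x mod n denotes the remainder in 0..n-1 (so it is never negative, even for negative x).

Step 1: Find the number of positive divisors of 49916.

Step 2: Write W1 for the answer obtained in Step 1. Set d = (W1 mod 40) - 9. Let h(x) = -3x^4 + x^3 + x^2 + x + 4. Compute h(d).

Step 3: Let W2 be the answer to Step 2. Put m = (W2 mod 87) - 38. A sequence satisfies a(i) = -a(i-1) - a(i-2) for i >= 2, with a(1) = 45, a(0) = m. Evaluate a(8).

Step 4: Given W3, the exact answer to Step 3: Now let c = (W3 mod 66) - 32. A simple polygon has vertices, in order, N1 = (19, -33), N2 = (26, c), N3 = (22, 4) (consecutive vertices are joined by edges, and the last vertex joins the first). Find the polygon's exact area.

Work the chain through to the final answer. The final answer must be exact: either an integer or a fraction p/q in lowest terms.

Step 1: 49916 = 2^2 * 12479; number of divisors = (2+1) * (1+1) = 6; answer 6
Step 2: W1 = 6; d = -3; -3*(-3)^4 + 1*(-3)^3 + 1*(-3)^2 + 1*(-3)^1 + 4 = (-243) + (-27) + (9) + (-3) + (4) = -260; answer -260
Step 3: W2 = -260; m = -37; a(2) = -1*(45) - 1*(-37) = -8; iterating: a(2)=-8, a(3)=-37, a(4)=45, a(5)=-8, a(6)=-37, a(7)=45, a(8)=-8; answer -8
Step 4: W3 = -8; c = 26; cross terms: (19*26 - 26*-33)=1352, (26*4 - 22*26)=-468, (22*-33 - 19*4)=-802; twice the area = |82| = 82; area = 41; answer 41

41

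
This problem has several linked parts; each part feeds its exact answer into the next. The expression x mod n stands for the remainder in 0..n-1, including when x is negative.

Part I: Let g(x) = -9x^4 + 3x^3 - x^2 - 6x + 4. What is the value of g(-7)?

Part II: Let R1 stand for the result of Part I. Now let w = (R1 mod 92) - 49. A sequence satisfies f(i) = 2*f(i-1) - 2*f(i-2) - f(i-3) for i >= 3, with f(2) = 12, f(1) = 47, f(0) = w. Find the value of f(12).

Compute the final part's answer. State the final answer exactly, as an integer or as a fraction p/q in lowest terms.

-18014

Part I: -9*(-7)^4 + 3*(-7)^3 - 1*(-7)^2 - 6*(-7)^1 + 4 = (-21609) + (-1029) + (-49) + (42) + (4) = -22641; answer -22641
Part II: R1 = -22641; w = 34; f(3) = 2*(12) - 2*(47) - 1*(34) = -104; iterating: f(3)=-104, f(4)=-279, f(5)=-362, f(6)=-62, f(7)=879, f(8)=2244, f(9)=2792, f(10)=217, f(11)=-7394, f(12)=-18014; answer -18014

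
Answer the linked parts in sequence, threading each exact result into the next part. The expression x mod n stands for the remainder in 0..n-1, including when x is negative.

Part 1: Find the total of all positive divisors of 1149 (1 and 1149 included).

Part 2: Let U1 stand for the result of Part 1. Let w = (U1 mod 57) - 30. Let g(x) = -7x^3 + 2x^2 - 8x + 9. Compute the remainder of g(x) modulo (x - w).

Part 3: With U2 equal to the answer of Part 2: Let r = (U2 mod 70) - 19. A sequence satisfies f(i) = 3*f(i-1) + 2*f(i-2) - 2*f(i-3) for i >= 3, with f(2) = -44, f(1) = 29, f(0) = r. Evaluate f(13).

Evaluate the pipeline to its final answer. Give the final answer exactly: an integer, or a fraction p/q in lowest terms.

Part 1: 1149 = 3 * 383; sigma = (1 + 3) * (1 + 383) = 4 * 384 = 1536; answer 1536
Part 2: U1 = 1536; w = 24; remainder = value at the root: -7*(24)^3 + 2*(24)^2 - 8*(24)^1 + 9 = (-96768) + (1152) + (-192) + (9) = -95799; answer -95799
Part 3: U2 = -95799; r = 12; f(3) = 3*(-44) + 2*(29) - 2*(12) = -98; iterating: f(3)=-98, f(4)=-440, f(5)=-1428, f(6)=-4968, f(7)=-16880, f(8)=-57720, f(9)=-196984, f(10)=-672632, f(11)=-2296424, f(12)=-7840568, f(13)=-26769288; answer -26769288

-26769288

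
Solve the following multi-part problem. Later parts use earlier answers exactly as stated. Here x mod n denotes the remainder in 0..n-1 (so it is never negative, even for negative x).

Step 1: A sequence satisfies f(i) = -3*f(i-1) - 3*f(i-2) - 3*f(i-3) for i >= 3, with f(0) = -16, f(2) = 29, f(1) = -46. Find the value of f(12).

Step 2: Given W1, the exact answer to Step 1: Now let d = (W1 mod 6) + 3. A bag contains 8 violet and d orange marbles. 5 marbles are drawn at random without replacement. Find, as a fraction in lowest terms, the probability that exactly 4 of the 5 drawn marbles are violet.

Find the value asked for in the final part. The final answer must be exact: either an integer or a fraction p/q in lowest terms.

Step 1: f(3) = -3*(29) - 3*(-46) - 3*(-16) = 99; iterating: f(3)=99, f(4)=-246, f(5)=354, f(6)=-621, f(7)=1539, f(8)=-3816, f(9)=8694, f(10)=-19251, f(11)=43119, f(12)=-97686; answer -97686
Step 2: W1 = -97686; d = 3; total draws C(11,5) = 462; favorable C(8,4)*C(3,1) = 210; P = 5/11; answer 5/11

5/11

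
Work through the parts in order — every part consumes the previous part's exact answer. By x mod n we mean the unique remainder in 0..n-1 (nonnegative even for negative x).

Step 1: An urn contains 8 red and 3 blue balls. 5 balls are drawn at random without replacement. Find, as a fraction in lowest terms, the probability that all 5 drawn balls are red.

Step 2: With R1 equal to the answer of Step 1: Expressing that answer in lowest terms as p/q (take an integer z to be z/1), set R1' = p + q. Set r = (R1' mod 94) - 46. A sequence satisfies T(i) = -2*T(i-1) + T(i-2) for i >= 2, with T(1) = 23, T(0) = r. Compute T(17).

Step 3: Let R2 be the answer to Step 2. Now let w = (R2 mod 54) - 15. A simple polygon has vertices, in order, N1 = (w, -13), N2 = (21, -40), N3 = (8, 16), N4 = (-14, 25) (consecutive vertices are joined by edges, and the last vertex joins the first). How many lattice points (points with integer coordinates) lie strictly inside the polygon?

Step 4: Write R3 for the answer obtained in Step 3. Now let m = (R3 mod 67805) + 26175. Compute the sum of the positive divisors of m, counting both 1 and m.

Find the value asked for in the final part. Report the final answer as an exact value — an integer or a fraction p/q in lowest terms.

Step 1: total draws C(11,5) = 462; favorable C(8,5) = 56; P = 4/33; answer 4/33
Step 2: R1 = 4/33; threaded value p + q = 37; r = -9; T(2) = -2*(23) + 1*(-9) = -55; iterating: T(2)=-55, T(3)=133, T(4)=-321, T(5)=775, T(6)=-1871, T(7)=4517, T(8)=-10905, T(9)=26327, T(10)=-63559, T(11)=153445, T(12)=-370449, T(13)=894343, T(14)=-2159135, T(15)=5212613, T(16)=-12584361, T(17)=30381335; answer 30381335
Step 3: R2 = 30381335; w = 2; cross terms: (2*-40 - 21*-13)=193, (21*16 - 8*-40)=656, (8*25 - -14*16)=424, (-14*-13 - 2*25)=132; twice the area = |1405| = 1405; area = 1405/2; boundary points = 1 + 1 + 1 + 2 = 5; strictly interior points = area - boundary/2 + 1 = 701; answer 701
Step 4: R3 = 701; m = 26876; 26876 = 2^2 * 6719; sigma = (1 + 2 + 4) * (1 + 6719) = 7 * 6720 = 47040; answer 47040

47040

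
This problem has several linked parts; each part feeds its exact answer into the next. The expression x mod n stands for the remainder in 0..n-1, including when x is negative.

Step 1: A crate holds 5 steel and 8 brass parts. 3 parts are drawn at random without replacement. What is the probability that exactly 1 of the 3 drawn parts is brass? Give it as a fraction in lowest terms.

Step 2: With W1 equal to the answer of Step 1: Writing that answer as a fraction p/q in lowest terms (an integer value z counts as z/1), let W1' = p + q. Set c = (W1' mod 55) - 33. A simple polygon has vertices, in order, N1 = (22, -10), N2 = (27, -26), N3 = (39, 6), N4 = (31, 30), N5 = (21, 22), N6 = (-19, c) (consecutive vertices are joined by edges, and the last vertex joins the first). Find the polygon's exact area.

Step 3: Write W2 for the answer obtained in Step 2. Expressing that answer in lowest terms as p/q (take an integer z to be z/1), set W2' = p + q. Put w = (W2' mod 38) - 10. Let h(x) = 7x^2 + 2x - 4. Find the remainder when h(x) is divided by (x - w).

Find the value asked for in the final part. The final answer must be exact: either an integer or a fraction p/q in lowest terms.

Step 1: total draws C(13,3) = 286; favorable C(8,1)*C(5,2) = 80; P = 40/143; answer 40/143
Step 2: W1 = 40/143; threaded value p + q = 183; c = -15; cross terms: (22*-26 - 27*-10)=-302, (27*6 - 39*-26)=1176, (39*30 - 31*6)=984, (31*22 - 21*30)=52, (21*-15 - -19*22)=103, (-19*-10 - 22*-15)=520; twice the area = |2533| = 2533; area = 2533/2; answer 2533/2
Step 3: W2 = 2533/2; threaded value p + q = 2535; w = 17; remainder = value at the root: 7*(17)^2 + 2*(17)^1 - 4 = (2023) + (34) + (-4) = 2053; answer 2053

2053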